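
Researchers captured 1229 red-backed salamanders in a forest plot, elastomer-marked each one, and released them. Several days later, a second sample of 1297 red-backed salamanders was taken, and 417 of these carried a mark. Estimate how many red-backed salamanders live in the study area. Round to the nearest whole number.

The marked fraction in the recapture sample should equal the marked fraction in the population: 417/1297 = 1229/N.
N = (1229 × 1297) / 417 = 1594013 / 417 ≈ 3822.6 → 3823

N ≈ 3823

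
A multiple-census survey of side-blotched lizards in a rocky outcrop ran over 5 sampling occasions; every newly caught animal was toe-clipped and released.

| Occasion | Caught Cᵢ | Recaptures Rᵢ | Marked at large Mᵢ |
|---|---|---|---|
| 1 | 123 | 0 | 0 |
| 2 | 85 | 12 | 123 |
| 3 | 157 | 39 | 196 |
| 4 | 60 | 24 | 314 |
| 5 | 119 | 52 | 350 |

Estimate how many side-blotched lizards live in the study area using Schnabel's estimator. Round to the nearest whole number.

N ≈ 801

Σ MᵢCᵢ = 0·123 + 123·85 + 196·157 + 314·60 + 350·119 = 0 + 10455 + 30772 + 18840 + 41650 = 101717
Σ Rᵢ = 0 + 12 + 39 + 24 + 52 = 127
N̂ = 101717 / 127 ≈ 800.9 → 801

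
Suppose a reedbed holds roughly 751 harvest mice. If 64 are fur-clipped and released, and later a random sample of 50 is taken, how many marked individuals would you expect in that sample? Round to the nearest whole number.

expected recaptures ≈ 4

The marked fraction of the population is 64/751, so in a sample of 50 expect C·(M/N) marked.
E[R] = 64 × 50 / 751 = 3200 / 751 ≈ 4.3 → 4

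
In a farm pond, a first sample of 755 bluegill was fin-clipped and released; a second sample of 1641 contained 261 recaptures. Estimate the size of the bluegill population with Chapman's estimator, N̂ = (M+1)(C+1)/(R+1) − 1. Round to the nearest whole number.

N ≈ 4737

N̂ = (755+1)(1641+1)/(261+1) − 1 = 756·1642/262 − 1
= 1241352/262 − 1 ≈ 4738.0 − 1 ≈ 4737.0 → 4737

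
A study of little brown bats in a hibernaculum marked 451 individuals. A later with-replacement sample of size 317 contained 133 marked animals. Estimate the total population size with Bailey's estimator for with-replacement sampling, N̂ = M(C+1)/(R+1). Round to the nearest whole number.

N̂ = 451·(317+1)/(133+1) = 451·318/134 = 143418/134 ≈ 1070.3 → 1070

N ≈ 1070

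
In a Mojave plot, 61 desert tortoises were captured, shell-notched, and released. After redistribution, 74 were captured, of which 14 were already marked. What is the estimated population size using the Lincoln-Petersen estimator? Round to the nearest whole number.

Lincoln-Petersen assumes M/N = R/C, so N = M·C / R.
N = (61 × 74) / 14 = 4514 / 14 ≈ 322.4 → 322

N ≈ 322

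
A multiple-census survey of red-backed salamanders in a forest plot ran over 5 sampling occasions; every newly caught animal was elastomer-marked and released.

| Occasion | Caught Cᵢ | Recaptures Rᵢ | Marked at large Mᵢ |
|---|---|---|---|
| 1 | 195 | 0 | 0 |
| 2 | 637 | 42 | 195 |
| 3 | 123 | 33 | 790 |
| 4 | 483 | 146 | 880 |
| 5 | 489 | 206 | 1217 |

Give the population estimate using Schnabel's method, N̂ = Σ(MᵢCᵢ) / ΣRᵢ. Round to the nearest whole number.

Σ MᵢCᵢ = 0·195 + 195·637 + 790·123 + 880·483 + 1217·489 = 0 + 124215 + 97170 + 425040 + 595113 = 1241538
Σ Rᵢ = 0 + 42 + 33 + 146 + 206 = 427
N̂ = 1241538 / 427 ≈ 2907.6 → 2908

N ≈ 2908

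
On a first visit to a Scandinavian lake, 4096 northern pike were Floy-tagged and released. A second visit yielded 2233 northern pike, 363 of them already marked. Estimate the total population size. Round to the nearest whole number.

The marked fraction in the recapture sample should equal the marked fraction in the population: 363/2233 = 4096/N.
N = (4096 × 2233) / 363 = 9146368 / 363 ≈ 25196.6 → 25197

N ≈ 25,197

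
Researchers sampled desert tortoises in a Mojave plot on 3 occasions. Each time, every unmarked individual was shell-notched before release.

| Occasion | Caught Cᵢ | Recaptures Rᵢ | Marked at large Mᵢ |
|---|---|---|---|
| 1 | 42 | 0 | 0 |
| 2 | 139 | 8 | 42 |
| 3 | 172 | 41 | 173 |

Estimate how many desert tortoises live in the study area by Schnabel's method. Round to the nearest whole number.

Σ MᵢCᵢ = 0·42 + 42·139 + 173·172 = 0 + 5838 + 29756 = 35594
Σ Rᵢ = 0 + 8 + 41 = 49
N̂ = 35594 / 49 ≈ 726.4 → 726

N ≈ 726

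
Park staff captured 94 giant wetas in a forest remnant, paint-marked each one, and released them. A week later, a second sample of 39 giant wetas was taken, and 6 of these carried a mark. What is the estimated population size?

N = (94 × 39) / 6 = 3666 / 6 = 611

N = 611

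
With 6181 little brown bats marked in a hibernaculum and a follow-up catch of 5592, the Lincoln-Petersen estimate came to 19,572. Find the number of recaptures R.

R = 1766

From N = M·C/R: R = M·C / N = 6181·5592 / 19572 = 34564152 / 19572 = 1766.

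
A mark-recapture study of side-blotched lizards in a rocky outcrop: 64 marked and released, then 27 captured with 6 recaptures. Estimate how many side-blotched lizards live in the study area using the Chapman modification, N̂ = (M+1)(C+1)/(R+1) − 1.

N = 259

N̂ = (64+1)(27+1)/(6+1) − 1 = 65·28/7 − 1
= 1820/7 − 1 = 260 − 1 = 259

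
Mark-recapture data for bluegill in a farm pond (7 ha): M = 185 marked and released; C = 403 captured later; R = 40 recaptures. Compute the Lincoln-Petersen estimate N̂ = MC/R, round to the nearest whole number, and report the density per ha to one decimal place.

N̂ = 185·403/40 = 74555/40 ≈ 1863.9 → 1864
Density = N̂ / area = 1864 / 7 ≈ 266.29 → 266.3 per ha

density ≈ 266.3 bluegill per ha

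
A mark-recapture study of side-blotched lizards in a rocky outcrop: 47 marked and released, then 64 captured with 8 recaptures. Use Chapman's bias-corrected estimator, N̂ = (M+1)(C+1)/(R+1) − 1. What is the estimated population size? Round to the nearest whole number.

N̂ = (47+1)(64+1)/(8+1) − 1 = 48·65/9 − 1
= 3120/9 − 1 ≈ 346.7 − 1 ≈ 345.7 → 346

N ≈ 346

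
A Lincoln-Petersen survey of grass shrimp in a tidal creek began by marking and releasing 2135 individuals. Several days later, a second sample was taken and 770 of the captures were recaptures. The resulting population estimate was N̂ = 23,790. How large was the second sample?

From N = M·C/R: C = N·R / M = 23790·770 / 2135 = 18318300 / 2135 = 8580.

C = 8580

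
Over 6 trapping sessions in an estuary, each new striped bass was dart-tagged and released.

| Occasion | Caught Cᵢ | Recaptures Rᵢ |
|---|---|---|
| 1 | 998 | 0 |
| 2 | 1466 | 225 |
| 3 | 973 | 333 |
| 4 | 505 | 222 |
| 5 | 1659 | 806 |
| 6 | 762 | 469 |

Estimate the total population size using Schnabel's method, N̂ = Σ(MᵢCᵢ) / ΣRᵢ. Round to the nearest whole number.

Marked at large before each occasion: Mᵢ = Σⱼ<ᵢ (Cⱼ − Rⱼ) → M1=0, M2=998, M3=2239, M4=2879, M5=3162, M6=4015
Σ MᵢCᵢ = 0·998 + 998·1466 + 2239·973 + 2879·505 + 3162·1659 + 4015·762 = 0 + 1463068 + 2178547 + 1453895 + 5245758 + 3059430 = 13400698
Σ Rᵢ = 0 + 225 + 333 + 222 + 806 + 469 = 2055
N̂ = 13400698 / 2055 ≈ 6521.0 → 6521

N ≈ 6521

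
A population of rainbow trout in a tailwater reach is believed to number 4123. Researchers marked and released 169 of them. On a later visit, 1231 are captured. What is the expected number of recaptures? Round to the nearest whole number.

expected recaptures ≈ 50

The marked fraction of the population is 169/4123, so in a sample of 1231 expect C·(M/N) marked.
E[R] = 169 × 1231 / 4123 = 208039 / 4123 ≈ 50.46 → 50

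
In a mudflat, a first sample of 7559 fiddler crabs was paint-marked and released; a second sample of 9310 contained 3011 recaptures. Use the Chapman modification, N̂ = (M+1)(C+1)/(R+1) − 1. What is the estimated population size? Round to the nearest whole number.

N̂ = (7559+1)(9310+1)/(3011+1) − 1 = 7560·9311/3012 − 1
= 70391160/3012 − 1 ≈ 23370.2 − 1 ≈ 23369.2 → 23369

N ≈ 23,369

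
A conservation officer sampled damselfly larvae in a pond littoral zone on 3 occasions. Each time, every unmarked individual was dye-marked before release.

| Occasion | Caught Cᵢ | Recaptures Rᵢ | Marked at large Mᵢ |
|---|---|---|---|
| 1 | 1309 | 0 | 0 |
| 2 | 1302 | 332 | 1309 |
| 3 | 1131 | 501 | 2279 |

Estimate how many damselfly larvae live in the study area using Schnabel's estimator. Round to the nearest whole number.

N ≈ 5140

Σ MᵢCᵢ = 0·1309 + 1309·1302 + 2279·1131 = 0 + 1704318 + 2577549 = 4281867
Σ Rᵢ = 0 + 332 + 501 = 833
N̂ = 4281867 / 833 ≈ 5140.3 → 5140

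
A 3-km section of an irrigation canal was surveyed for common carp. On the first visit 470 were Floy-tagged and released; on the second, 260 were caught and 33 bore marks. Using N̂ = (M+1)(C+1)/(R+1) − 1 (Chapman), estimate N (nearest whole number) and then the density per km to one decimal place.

density ≈ 1205.0 common carp per km

N̂ = 471·261/34 − 1 = 122931/34 − 1 ≈ 3614.6 → 3615
Density = N̂ / area = 3615 / 3 = 1205.0 per km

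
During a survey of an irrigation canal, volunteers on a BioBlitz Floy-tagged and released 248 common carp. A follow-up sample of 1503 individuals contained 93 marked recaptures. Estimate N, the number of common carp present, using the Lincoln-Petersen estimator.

The marked fraction in the recapture sample should equal the marked fraction in the population: 93/1503 = 248/N.
N = (248 × 1503) / 93 = 372744 / 93 = 4008

N = 4008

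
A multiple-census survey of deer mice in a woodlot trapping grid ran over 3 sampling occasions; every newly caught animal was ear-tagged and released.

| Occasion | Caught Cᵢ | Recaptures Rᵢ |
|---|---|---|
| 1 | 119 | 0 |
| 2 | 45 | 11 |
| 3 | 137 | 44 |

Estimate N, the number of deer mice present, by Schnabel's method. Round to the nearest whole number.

N ≈ 478

Marked at large before each occasion: Mᵢ = Σⱼ<ᵢ (Cⱼ − Rⱼ) → M1=0, M2=119, M3=153
Σ MᵢCᵢ = 0·119 + 119·45 + 153·137 = 0 + 5355 + 20961 = 26316
Σ Rᵢ = 0 + 11 + 44 = 55
N̂ = 26316 / 55 ≈ 478.47 → 478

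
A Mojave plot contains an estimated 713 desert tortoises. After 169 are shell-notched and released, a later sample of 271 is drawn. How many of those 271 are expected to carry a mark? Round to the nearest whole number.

The marked fraction of the population is 169/713, so in a sample of 271 expect C·(M/N) marked.
E[R] = 169 × 271 / 713 = 45799 / 713 ≈ 64.2 → 64

expected recaptures ≈ 64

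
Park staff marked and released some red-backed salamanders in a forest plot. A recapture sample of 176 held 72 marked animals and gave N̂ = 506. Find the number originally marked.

From N = M·C/R: M = N·R / C = 506·72 / 176 = 36432 / 176 = 207.

M = 207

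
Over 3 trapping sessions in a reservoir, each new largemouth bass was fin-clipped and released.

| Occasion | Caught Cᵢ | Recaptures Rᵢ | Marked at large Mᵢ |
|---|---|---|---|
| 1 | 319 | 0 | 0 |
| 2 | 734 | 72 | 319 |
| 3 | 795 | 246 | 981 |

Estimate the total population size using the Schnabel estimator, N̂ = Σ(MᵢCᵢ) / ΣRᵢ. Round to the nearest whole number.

Σ MᵢCᵢ = 0·319 + 319·734 + 981·795 = 0 + 234146 + 779895 = 1014041
Σ Rᵢ = 0 + 72 + 246 = 318
N̂ = 1014041 / 318 ≈ 3188.8 → 3189

N ≈ 3189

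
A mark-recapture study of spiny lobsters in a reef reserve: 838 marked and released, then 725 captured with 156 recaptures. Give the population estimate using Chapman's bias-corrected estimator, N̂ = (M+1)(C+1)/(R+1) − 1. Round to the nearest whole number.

N̂ = (838+1)(725+1)/(156+1) − 1 = 839·726/157 − 1
= 609114/157 − 1 ≈ 3879.7 − 1 ≈ 3878.7 → 3879

N ≈ 3879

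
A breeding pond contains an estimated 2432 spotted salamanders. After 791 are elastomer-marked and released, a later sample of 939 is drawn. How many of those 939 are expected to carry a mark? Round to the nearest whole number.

Expected recaptures E[R] = M·C / N.
E[R] = 791 × 939 / 2432 = 742749 / 2432 ≈ 305.4 → 305

expected recaptures ≈ 305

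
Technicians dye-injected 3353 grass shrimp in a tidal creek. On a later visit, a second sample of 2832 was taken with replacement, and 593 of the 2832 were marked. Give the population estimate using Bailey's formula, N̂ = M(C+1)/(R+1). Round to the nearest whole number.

N̂ = 3353·(2832+1)/(593+1) = 3353·2833/594 = 9499049/594 ≈ 15991.7 → 15992

N ≈ 15,992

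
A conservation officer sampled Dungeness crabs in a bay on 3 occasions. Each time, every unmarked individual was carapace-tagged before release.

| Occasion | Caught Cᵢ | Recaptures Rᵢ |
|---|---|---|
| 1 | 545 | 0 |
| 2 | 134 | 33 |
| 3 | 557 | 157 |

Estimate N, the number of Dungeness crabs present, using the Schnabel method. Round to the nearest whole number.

N ≈ 2278

Marked at large before each occasion: Mᵢ = Σⱼ<ᵢ (Cⱼ − Rⱼ) → M1=0, M2=545, M3=646
Σ MᵢCᵢ = 0·545 + 545·134 + 646·557 = 0 + 73030 + 359822 = 432852
Σ Rᵢ = 0 + 33 + 157 = 190
N̂ = 432852 / 190 ≈ 2278.2 → 2278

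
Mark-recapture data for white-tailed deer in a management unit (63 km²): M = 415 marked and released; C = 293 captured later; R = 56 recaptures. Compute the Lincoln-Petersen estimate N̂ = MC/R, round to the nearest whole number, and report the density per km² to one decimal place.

N̂ = 415·293/56 = 121595/56 ≈ 2171.3 → 2171
Density = N̂ / area = 2171 / 63 ≈ 34.46 → 34.5 per km²

density ≈ 34.5 white-tailed deer per km²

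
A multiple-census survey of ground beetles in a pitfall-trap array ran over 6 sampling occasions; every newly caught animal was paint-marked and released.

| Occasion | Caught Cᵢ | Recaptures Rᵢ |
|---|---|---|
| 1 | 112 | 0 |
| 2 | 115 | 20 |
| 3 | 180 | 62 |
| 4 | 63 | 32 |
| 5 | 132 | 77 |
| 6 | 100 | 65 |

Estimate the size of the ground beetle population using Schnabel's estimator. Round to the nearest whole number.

Marked at large before each occasion: Mᵢ = Σⱼ<ᵢ (Cⱼ − Rⱼ) → M1=0, M2=112, M3=207, M4=325, M5=356, M6=411
Σ MᵢCᵢ = 0·112 + 112·115 + 207·180 + 325·63 + 356·132 + 411·100 = 0 + 12880 + 37260 + 20475 + 46992 + 41100 = 158707
Σ Rᵢ = 0 + 20 + 62 + 32 + 77 + 65 = 256
N̂ = 158707 / 256 ≈ 619.9 → 620

N ≈ 620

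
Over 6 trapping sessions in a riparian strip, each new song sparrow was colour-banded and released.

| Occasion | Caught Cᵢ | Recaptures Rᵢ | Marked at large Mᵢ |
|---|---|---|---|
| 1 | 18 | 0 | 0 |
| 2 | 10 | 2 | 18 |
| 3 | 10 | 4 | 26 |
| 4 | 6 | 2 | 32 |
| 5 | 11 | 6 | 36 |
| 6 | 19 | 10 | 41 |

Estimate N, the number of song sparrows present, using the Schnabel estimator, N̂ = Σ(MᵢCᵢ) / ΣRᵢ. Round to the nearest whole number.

Σ MᵢCᵢ = 0·18 + 18·10 + 26·10 + 32·6 + 36·11 + 41·19 = 0 + 180 + 260 + 192 + 396 + 779 = 1807
Σ Rᵢ = 0 + 2 + 4 + 2 + 6 + 10 = 24
N̂ = 1807 / 24 ≈ 75.3 → 75

N ≈ 75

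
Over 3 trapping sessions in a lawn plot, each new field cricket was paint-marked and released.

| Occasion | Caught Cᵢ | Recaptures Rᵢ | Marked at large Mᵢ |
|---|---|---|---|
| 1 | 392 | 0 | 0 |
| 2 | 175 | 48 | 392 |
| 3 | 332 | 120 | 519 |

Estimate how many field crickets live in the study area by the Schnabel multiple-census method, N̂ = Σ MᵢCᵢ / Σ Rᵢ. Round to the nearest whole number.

Σ MᵢCᵢ = 0·392 + 392·175 + 519·332 = 0 + 68600 + 172308 = 240908
Σ Rᵢ = 0 + 48 + 120 = 168
N̂ = 240908 / 168 ≈ 1434.0 → 1434

N ≈ 1434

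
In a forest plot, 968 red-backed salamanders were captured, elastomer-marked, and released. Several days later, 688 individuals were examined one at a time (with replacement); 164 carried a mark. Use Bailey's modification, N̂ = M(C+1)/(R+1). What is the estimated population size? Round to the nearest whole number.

N ≈ 4042

N̂ = 968·(688+1)/(164+1) = 968·689/165 = 666952/165 ≈ 4042.1 → 4042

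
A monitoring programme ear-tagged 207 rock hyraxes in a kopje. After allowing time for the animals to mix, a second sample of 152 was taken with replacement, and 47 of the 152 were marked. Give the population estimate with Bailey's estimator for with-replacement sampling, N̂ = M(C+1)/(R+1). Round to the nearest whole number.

N̂ = 207·(152+1)/(47+1) = 207·153/48 = 31671/48 ≈ 659.8 → 660

N ≈ 660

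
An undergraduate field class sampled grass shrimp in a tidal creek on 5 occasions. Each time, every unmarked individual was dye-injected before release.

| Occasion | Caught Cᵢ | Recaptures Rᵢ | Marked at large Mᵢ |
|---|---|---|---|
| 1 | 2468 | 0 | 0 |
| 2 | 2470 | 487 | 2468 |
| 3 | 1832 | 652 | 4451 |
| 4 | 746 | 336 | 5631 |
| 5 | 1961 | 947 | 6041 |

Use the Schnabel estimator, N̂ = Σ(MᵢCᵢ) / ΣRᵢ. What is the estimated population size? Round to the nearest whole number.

N ≈ 12,509

Σ MᵢCᵢ = 0·2468 + 2468·2470 + 4451·1832 + 5631·746 + 6041·1961 = 0 + 6095960 + 8154232 + 4200726 + 11846401 = 30297319
Σ Rᵢ = 0 + 487 + 652 + 336 + 947 = 2422
N̂ = 30297319 / 2422 ≈ 12509.2 → 12509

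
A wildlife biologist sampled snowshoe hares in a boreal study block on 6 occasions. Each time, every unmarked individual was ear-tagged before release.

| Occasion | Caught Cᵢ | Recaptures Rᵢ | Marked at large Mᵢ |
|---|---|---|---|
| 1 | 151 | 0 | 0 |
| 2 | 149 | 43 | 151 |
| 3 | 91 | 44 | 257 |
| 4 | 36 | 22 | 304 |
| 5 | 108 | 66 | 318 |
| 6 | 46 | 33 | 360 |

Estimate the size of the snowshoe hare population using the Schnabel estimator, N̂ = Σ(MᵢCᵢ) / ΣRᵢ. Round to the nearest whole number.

Σ MᵢCᵢ = 0·151 + 151·149 + 257·91 + 304·36 + 318·108 + 360·46 = 0 + 22499 + 23387 + 10944 + 34344 + 16560 = 107734
Σ Rᵢ = 0 + 43 + 44 + 22 + 66 + 33 = 208
N̂ = 107734 / 208 ≈ 518.0 → 518

N ≈ 518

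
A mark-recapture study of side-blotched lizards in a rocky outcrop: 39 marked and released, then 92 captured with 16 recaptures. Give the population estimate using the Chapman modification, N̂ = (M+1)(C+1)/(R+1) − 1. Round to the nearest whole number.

N̂ = (39+1)(92+1)/(16+1) − 1 = 40·93/17 − 1
= 3720/17 − 1 ≈ 218.8 − 1 ≈ 217.8 → 218

N ≈ 218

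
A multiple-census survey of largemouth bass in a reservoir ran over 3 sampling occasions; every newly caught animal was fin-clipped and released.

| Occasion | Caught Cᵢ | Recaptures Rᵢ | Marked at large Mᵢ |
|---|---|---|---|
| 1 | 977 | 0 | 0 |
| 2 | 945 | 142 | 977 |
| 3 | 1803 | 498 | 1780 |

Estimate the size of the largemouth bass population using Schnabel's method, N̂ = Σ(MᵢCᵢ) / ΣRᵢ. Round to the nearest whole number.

Σ MᵢCᵢ = 0·977 + 977·945 + 1780·1803 = 0 + 923265 + 3209340 = 4132605
Σ Rᵢ = 0 + 142 + 498 = 640
N̂ = 4132605 / 640 ≈ 6457.2 → 6457

N ≈ 6457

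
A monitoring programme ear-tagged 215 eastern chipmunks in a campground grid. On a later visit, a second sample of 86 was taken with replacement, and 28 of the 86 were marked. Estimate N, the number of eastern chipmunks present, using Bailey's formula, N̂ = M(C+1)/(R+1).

N̂ = 215·(86+1)/(28+1) = 215·87/29 = 18705/29 = 645

N = 645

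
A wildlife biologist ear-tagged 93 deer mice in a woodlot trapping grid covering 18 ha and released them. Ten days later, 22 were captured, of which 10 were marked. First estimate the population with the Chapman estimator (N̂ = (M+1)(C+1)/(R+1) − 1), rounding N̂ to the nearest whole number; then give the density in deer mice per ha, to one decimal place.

N̂ = 94·23/11 − 1 = 2162/11 − 1 ≈ 195.5 → 196
Density = N̂ / area = 196 / 18 ≈ 10.89 → 10.9 per ha

density ≈ 10.9 deer mice per ha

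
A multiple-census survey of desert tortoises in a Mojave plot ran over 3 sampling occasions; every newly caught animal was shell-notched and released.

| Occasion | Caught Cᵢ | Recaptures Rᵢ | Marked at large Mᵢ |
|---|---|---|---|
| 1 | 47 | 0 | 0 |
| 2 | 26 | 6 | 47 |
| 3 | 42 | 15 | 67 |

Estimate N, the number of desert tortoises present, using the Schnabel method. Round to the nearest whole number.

N ≈ 192

Σ MᵢCᵢ = 0·47 + 47·26 + 67·42 = 0 + 1222 + 2814 = 4036
Σ Rᵢ = 0 + 6 + 15 = 21
N̂ = 4036 / 21 ≈ 192.2 → 192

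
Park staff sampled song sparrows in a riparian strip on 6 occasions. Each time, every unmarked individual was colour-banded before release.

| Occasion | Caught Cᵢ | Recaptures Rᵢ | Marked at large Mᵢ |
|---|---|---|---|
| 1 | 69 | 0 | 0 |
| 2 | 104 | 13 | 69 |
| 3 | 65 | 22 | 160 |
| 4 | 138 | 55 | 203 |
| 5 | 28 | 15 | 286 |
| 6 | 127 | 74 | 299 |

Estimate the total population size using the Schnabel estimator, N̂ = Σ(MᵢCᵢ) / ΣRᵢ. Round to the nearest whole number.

N ≈ 512

Σ MᵢCᵢ = 0·69 + 69·104 + 160·65 + 203·138 + 286·28 + 299·127 = 0 + 7176 + 10400 + 28014 + 8008 + 37973 = 91571
Σ Rᵢ = 0 + 13 + 22 + 55 + 15 + 74 = 179
N̂ = 91571 / 179 ≈ 511.6 → 512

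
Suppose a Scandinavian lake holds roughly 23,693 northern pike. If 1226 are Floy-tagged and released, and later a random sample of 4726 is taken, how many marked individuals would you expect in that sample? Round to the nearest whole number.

Expected recaptures E[R] = M·C / N.
E[R] = 1226 × 4726 / 23693 = 5794076 / 23693 ≈ 244.5 → 245

expected recaptures ≈ 245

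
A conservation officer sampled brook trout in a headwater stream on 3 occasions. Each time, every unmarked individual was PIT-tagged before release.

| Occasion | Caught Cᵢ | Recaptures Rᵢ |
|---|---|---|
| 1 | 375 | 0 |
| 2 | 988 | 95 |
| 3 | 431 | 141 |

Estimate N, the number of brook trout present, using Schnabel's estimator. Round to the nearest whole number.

N ≈ 3886

Marked at large before each occasion: Mᵢ = Σⱼ<ᵢ (Cⱼ − Rⱼ) → M1=0, M2=375, M3=1268
Σ MᵢCᵢ = 0·375 + 375·988 + 1268·431 = 0 + 370500 + 546508 = 917008
Σ Rᵢ = 0 + 95 + 141 = 236
N̂ = 917008 / 236 ≈ 3885.6 → 3886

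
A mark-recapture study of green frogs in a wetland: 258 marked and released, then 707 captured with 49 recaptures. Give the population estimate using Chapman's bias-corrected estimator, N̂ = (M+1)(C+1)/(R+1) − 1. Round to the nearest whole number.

N̂ = (258+1)(707+1)/(49+1) − 1 = 259·708/50 − 1
= 183372/50 − 1 ≈ 3667.4 − 1 ≈ 3666.4 → 3666

N ≈ 3666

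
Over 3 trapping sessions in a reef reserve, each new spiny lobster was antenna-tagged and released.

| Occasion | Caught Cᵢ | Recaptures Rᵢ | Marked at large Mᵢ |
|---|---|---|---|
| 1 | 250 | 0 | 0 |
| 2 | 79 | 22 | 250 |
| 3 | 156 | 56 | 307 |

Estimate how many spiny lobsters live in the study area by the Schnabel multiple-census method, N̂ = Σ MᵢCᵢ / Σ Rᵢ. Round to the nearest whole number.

N ≈ 867

Σ MᵢCᵢ = 0·250 + 250·79 + 307·156 = 0 + 19750 + 47892 = 67642
Σ Rᵢ = 0 + 22 + 56 = 78
N̂ = 67642 / 78 ≈ 867.2 → 867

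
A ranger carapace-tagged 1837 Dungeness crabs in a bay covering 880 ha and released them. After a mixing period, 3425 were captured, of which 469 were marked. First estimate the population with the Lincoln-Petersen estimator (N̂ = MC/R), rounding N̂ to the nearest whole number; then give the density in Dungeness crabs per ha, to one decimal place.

N̂ = 1837·3425/469 = 6291725/469 ≈ 13415.2 → 13415
Density = N̂ / area = 13415 / 880 ≈ 15.24 → 15.2 per ha

density ≈ 15.2 Dungeness crabs per ha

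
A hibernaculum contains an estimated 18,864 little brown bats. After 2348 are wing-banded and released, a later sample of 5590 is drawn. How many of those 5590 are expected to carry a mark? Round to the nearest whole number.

expected recaptures ≈ 696

The marked fraction of the population is 2348/18864, so in a sample of 5590 expect C·(M/N) marked.
E[R] = 2348 × 5590 / 18864 = 13125320 / 18864 ≈ 695.8 → 696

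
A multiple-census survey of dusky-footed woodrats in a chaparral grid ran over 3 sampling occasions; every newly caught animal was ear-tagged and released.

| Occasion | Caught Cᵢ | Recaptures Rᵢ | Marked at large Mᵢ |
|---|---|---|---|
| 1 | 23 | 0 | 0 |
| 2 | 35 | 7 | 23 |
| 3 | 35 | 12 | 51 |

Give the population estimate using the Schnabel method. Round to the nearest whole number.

N ≈ 136

Σ MᵢCᵢ = 0·23 + 23·35 + 51·35 = 0 + 805 + 1785 = 2590
Σ Rᵢ = 0 + 7 + 12 = 19
N̂ = 2590 / 19 ≈ 136.3 → 136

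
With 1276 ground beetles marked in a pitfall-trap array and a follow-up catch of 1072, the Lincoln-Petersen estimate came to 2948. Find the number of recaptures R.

R = 464

From N = M·C/R: R = M·C / N = 1276·1072 / 2948 = 1367872 / 2948 = 464.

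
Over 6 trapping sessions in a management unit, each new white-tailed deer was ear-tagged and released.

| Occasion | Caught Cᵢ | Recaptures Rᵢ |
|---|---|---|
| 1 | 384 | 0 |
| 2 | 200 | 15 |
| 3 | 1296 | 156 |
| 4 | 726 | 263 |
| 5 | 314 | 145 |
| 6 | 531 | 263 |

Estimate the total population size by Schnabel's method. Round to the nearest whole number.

N ≈ 4727

Marked at large before each occasion: Mᵢ = Σⱼ<ᵢ (Cⱼ − Rⱼ) → M1=0, M2=384, M3=569, M4=1709, M5=2172, M6=2341
Σ MᵢCᵢ = 0·384 + 384·200 + 569·1296 + 1709·726 + 2172·314 + 2341·531 = 0 + 76800 + 737424 + 1240734 + 682008 + 1243071 = 3980037
Σ Rᵢ = 0 + 15 + 156 + 263 + 145 + 263 = 842
N̂ = 3980037 / 842 ≈ 4726.9 → 4727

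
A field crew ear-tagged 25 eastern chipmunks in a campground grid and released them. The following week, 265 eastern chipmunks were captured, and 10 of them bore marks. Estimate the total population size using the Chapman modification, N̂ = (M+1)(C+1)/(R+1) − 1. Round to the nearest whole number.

N̂ = (25+1)(265+1)/(10+1) − 1 = 26·266/11 − 1
= 6916/11 − 1 ≈ 628.7 − 1 ≈ 627.7 → 628

N ≈ 628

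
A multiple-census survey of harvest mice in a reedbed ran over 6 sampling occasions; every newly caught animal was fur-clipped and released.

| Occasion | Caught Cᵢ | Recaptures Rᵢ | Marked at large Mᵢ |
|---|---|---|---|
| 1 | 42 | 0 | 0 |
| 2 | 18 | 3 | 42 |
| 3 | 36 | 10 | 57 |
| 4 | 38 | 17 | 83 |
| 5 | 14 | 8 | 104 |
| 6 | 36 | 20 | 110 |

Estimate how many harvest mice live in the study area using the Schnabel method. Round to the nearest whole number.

Σ MᵢCᵢ = 0·42 + 42·18 + 57·36 + 83·38 + 104·14 + 110·36 = 0 + 756 + 2052 + 3154 + 1456 + 3960 = 11378
Σ Rᵢ = 0 + 3 + 10 + 17 + 8 + 20 = 58
N̂ = 11378 / 58 ≈ 196.2 → 196

N ≈ 196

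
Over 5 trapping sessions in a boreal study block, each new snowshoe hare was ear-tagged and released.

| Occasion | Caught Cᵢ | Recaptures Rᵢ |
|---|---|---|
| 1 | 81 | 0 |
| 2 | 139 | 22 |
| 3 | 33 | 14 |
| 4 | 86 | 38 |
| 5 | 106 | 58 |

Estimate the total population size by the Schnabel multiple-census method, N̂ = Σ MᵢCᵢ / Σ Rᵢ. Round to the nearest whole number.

Marked at large before each occasion: Mᵢ = Σⱼ<ᵢ (Cⱼ − Rⱼ) → M1=0, M2=81, M3=198, M4=217, M5=265
Σ MᵢCᵢ = 0·81 + 81·139 + 198·33 + 217·86 + 265·106 = 0 + 11259 + 6534 + 18662 + 28090 = 64545
Σ Rᵢ = 0 + 22 + 14 + 38 + 58 = 132
N̂ = 64545 / 132 ≈ 489.0 → 489

N ≈ 489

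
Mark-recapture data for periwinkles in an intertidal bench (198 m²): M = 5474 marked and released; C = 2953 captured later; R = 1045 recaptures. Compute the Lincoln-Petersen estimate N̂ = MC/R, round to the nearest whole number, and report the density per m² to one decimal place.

N̂ = 5474·2953/1045 = 16164722/1045 ≈ 15468.6 → 15469
Density = N̂ / area = 15469 / 198 ≈ 78.13 → 78.1 per m²

density ≈ 78.1 periwinkles per m²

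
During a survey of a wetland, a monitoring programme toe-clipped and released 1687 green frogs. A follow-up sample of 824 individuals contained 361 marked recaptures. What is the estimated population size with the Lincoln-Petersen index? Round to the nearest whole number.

If marked individuals mix randomly, R/C ≈ M/N, giving N ≈ M·C/R.
N = (1687 × 824) / 361 = 1390088 / 361 ≈ 3850.7 → 3851

N ≈ 3851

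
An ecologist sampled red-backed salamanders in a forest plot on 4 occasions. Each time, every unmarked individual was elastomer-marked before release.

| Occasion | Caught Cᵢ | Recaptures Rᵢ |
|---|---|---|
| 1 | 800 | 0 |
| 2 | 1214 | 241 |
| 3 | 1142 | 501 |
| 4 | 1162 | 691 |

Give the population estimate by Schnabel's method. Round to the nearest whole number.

Marked at large before each occasion: Mᵢ = Σⱼ<ᵢ (Cⱼ − Rⱼ) → M1=0, M2=800, M3=1773, M4=2414
Σ MᵢCᵢ = 0·800 + 800·1214 + 1773·1142 + 2414·1162 = 0 + 971200 + 2024766 + 2805068 = 5801034
Σ Rᵢ = 0 + 241 + 501 + 691 = 1433
N̂ = 5801034 / 1433 ≈ 4048.2 → 4048

N ≈ 4048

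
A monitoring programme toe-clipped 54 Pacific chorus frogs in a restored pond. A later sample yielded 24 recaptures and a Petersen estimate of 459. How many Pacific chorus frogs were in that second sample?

From N = M·C/R: C = N·R / M = 459·24 / 54 = 11016 / 54 = 204.

C = 204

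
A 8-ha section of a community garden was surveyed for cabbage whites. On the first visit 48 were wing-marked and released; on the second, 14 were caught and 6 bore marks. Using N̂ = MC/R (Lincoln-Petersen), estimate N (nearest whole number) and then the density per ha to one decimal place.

N̂ = 48·14/6 = 672/6 = 112
Density = N̂ / area = 112 / 8 = 14.0 per ha

density ≈ 14.0 cabbage whites per ha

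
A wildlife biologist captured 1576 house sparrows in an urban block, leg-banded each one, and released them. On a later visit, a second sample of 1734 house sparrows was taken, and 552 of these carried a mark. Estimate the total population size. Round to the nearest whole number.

N ≈ 4951

N = (1576 × 1734) / 552 = 2732784 / 552 ≈ 4950.7 → 4951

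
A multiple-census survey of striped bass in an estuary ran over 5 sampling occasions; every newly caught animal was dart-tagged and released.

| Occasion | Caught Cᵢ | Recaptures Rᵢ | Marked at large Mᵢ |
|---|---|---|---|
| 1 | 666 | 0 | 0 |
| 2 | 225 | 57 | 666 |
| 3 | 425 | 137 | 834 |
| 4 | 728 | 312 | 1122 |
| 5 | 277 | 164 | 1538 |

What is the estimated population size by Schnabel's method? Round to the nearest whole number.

Σ MᵢCᵢ = 0·666 + 666·225 + 834·425 + 1122·728 + 1538·277 = 0 + 149850 + 354450 + 816816 + 426026 = 1747142
Σ Rᵢ = 0 + 57 + 137 + 312 + 164 = 670
N̂ = 1747142 / 670 ≈ 2607.7 → 2608

N ≈ 2608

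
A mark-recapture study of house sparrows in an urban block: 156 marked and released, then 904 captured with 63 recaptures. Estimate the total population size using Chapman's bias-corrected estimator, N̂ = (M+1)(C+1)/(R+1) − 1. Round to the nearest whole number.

N ≈ 2219

N̂ = (156+1)(904+1)/(63+1) − 1 = 157·905/64 − 1
= 142085/64 − 1 ≈ 2220.1 − 1 ≈ 2219.1 → 2219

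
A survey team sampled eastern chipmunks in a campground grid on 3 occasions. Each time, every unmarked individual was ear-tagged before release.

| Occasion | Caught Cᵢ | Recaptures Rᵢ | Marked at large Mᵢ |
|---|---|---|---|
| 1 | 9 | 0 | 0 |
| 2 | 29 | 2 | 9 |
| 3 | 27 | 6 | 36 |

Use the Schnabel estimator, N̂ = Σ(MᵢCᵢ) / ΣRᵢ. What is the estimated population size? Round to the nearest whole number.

N ≈ 154

Σ MᵢCᵢ = 0·9 + 9·29 + 36·27 = 0 + 261 + 972 = 1233
Σ Rᵢ = 0 + 2 + 6 = 8
N̂ = 1233 / 8 ≈ 154.1 → 154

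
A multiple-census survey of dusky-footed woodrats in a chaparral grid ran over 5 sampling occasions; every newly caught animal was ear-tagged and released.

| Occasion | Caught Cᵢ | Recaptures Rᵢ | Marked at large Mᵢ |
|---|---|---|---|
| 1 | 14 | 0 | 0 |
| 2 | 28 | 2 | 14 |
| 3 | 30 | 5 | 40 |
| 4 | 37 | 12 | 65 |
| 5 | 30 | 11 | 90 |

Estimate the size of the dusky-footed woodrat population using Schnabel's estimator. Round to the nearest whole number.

N ≈ 223

Σ MᵢCᵢ = 0·14 + 14·28 + 40·30 + 65·37 + 90·30 = 0 + 392 + 1200 + 2405 + 2700 = 6697
Σ Rᵢ = 0 + 2 + 5 + 12 + 11 = 30
N̂ = 6697 / 30 ≈ 223.2 → 223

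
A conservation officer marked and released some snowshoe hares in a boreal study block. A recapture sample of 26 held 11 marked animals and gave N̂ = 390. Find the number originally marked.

From N = M·C/R: M = N·R / C = 390·11 / 26 = 4290 / 26 = 165.

M = 165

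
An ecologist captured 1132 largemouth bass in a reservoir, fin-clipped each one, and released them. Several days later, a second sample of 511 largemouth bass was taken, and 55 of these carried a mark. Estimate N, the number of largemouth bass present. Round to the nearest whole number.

The marked fraction in the recapture sample should equal the marked fraction in the population: 55/511 = 1132/N.
N = (1132 × 511) / 55 = 578452 / 55 ≈ 10517.3 → 10517

N ≈ 10,517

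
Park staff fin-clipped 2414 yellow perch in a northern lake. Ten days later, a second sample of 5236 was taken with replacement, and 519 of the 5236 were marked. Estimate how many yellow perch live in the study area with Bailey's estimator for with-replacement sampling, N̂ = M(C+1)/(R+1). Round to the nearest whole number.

N ≈ 24,312

N̂ = 2414·(5236+1)/(519+1) = 2414·5237/520 = 12642118/520 ≈ 24311.8 → 24312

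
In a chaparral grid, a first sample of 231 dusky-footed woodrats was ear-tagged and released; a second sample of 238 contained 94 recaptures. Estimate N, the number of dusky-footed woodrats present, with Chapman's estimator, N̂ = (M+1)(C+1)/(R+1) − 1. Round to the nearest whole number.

N ≈ 583

N̂ = (231+1)(238+1)/(94+1) − 1 = 232·239/95 − 1
= 55448/95 − 1 ≈ 583.7 − 1 ≈ 582.7 → 583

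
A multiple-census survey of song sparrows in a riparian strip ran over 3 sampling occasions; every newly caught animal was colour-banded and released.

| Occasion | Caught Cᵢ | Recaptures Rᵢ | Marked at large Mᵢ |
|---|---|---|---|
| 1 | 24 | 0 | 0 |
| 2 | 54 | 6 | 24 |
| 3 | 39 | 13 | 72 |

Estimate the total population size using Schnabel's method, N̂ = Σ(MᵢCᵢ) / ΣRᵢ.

Σ MᵢCᵢ = 0·24 + 24·54 + 72·39 = 0 + 1296 + 2808 = 4104
Σ Rᵢ = 0 + 6 + 13 = 19
N̂ = 4104 / 19 = 216

N = 216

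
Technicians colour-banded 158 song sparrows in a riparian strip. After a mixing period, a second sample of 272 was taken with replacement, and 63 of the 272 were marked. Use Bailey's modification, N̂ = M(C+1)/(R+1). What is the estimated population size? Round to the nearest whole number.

N̂ = 158·(272+1)/(63+1) = 158·273/64 = 43134/64 ≈ 674.0 → 674

N ≈ 674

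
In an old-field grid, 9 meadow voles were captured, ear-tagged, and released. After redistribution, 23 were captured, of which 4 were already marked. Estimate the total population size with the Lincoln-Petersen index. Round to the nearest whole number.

N ≈ 52

N = (9 × 23) / 4 = 207 / 4 ≈ 51.8 → 52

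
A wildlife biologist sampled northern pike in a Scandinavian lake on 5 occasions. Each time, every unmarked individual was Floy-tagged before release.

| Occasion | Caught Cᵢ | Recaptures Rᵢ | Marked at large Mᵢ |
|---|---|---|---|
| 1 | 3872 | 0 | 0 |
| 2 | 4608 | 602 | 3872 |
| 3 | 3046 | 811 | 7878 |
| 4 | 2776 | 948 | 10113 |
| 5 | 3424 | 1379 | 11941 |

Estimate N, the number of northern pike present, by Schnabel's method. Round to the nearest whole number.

Σ MᵢCᵢ = 0·3872 + 3872·4608 + 7878·3046 + 10113·2776 + 11941·3424 = 0 + 17842176 + 23996388 + 28073688 + 40885984 = 110798236
Σ Rᵢ = 0 + 602 + 811 + 948 + 1379 = 3740
N̂ = 110798236 / 3740 ≈ 29625.2 → 29625

N ≈ 29,625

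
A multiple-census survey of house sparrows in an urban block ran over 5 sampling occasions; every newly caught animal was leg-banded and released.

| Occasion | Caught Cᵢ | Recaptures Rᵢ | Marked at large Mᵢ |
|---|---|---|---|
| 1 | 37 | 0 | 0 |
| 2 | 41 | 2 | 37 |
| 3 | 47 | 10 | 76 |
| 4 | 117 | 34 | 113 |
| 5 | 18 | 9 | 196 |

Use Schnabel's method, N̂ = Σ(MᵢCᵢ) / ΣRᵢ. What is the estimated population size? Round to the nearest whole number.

N ≈ 397

Σ MᵢCᵢ = 0·37 + 37·41 + 76·47 + 113·117 + 196·18 = 0 + 1517 + 3572 + 13221 + 3528 = 21838
Σ Rᵢ = 0 + 2 + 10 + 34 + 9 = 55
N̂ = 21838 / 55 ≈ 397.1 → 397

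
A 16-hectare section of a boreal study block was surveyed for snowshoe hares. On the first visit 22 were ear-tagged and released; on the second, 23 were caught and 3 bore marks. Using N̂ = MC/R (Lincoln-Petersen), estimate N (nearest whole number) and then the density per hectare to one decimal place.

N̂ = 22·23/3 = 506/3 ≈ 168.7 → 169
Density = N̂ / area = 169 / 16 ≈ 10.56 → 10.6 per hectare

density ≈ 10.6 snowshoe hares per hectare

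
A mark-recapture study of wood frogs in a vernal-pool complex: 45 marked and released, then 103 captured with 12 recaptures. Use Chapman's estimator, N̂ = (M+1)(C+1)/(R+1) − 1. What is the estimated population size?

N = 367

N̂ = (45+1)(103+1)/(12+1) − 1 = 46·104/13 − 1
= 4784/13 − 1 = 368 − 1 = 367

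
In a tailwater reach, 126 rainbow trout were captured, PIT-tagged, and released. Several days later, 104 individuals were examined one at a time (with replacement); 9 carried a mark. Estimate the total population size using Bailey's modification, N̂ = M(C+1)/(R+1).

N = 1323

N̂ = 126·(104+1)/(9+1) = 126·105/10 = 13230/10 = 1323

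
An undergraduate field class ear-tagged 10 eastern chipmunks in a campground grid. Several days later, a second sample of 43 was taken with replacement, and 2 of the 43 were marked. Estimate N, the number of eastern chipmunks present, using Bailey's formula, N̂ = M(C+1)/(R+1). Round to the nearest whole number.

N̂ = 10·(43+1)/(2+1) = 10·44/3 = 440/3 ≈ 146.7 → 147

N ≈ 147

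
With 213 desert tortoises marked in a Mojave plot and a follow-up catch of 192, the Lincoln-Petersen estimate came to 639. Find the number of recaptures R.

R = 64

From N = M·C/R: R = M·C / N = 213·192 / 639 = 40896 / 639 = 64.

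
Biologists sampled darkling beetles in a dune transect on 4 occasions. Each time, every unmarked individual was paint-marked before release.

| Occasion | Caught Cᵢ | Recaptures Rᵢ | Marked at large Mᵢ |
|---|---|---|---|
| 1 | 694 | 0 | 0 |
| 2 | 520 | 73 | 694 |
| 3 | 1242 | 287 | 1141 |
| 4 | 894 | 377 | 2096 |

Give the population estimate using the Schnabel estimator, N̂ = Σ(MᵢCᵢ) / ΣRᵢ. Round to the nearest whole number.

Σ MᵢCᵢ = 0·694 + 694·520 + 1141·1242 + 2096·894 = 0 + 360880 + 1417122 + 1873824 = 3651826
Σ Rᵢ = 0 + 73 + 287 + 377 = 737
N̂ = 3651826 / 737 ≈ 4955.0 → 4955

N ≈ 4955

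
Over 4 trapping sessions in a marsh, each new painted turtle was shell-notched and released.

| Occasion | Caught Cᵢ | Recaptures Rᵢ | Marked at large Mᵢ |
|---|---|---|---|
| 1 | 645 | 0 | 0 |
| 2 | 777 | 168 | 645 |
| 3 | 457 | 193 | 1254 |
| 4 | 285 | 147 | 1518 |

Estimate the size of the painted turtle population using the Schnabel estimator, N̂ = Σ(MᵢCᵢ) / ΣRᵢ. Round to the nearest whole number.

Σ MᵢCᵢ = 0·645 + 645·777 + 1254·457 + 1518·285 = 0 + 501165 + 573078 + 432630 = 1506873
Σ Rᵢ = 0 + 168 + 193 + 147 = 508
N̂ = 1506873 / 508 ≈ 2966.3 → 2966

N ≈ 2966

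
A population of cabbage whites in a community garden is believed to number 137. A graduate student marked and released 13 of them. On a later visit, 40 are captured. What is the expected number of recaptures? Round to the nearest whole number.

expected recaptures ≈ 4

Expected recaptures E[R] = M·C / N.
E[R] = 13 × 40 / 137 = 520 / 137 ≈ 3.8 → 4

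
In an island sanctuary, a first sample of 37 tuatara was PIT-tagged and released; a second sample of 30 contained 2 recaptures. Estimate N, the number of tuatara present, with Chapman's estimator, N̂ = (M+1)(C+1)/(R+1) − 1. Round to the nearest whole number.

N ≈ 392

N̂ = (37+1)(30+1)/(2+1) − 1 = 38·31/3 − 1
= 1178/3 − 1 ≈ 392.7 − 1 ≈ 391.7 → 392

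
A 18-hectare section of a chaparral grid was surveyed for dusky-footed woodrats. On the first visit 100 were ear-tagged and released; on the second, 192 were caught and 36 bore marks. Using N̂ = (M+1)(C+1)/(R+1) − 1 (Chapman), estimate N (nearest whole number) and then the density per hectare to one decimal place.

N̂ = 101·193/37 − 1 = 19493/37 − 1 ≈ 525.8 → 526
Density = N̂ / area = 526 / 18 ≈ 29.22 → 29.2 per hectare

density ≈ 29.2 dusky-footed woodrats per hectare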